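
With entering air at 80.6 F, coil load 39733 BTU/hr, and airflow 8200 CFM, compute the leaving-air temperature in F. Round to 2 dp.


dT = 39733/(1.08*8200) = 4.4866
T_leave = 80.6 - 4.4866 = 76.11 F

76.11 F


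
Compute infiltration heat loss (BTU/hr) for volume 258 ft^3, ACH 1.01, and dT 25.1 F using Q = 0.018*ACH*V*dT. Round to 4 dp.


Q = 0.018 * 1.01 * 258 * 25.1 = 117.7300 BTU/hr

117.7300 BTU/hr


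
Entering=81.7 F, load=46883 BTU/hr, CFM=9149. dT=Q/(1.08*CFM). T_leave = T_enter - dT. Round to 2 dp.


dT = 46883/(1.08*9149) = 4.7448
T_leave = 81.7 - 4.7448 = 76.96 F

76.96 F


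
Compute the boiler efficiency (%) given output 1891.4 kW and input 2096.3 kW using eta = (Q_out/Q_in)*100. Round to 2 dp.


eta = (1891.4/2096.3)*100 = 90.23 %

90.23 %


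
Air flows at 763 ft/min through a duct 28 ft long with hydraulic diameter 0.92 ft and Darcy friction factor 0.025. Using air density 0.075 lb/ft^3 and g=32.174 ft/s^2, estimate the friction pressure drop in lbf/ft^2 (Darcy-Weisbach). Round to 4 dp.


v_fps = 763/60 = 12.7167 ft/s
dp = 0.025*(28/0.92)*0.075*12.7167^2/(2*32.174) = 0.1434 lbf/ft^2

0.1434 lbf/ft^2


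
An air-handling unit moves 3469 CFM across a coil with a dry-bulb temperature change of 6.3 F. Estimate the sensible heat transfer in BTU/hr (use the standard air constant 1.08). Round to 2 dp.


Q = 1.08 * 3469 * 6.3 = 23603.08 BTU/hr

23603.08 BTU/hr


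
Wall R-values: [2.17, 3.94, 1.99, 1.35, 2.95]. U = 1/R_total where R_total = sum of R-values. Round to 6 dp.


R_total = 2.17 + 3.94 + 1.99 + 1.35 + 2.95 = 12.40
U = 1/12.40 = 0.080645

0.080645


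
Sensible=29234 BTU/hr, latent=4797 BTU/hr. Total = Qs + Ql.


Qt = 29234 + 4797 = 34031 BTU/hr

34031 BTU/hr


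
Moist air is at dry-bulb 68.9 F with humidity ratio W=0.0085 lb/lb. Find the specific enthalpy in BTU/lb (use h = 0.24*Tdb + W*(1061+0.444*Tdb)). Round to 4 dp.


h = 0.24*68.9 + 0.0085*(1061+0.444*68.9) = 25.8145 BTU/lb

25.8145 BTU/lb


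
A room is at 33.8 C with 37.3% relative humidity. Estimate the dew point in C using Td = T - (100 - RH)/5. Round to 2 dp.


Td = 33.8 - (100-37.3)/5 = 21.26 C

21.26 C


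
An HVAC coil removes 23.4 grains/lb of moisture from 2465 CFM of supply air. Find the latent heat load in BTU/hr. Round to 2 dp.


Q = 0.68 * 2465 * 23.4 = 39223.08 BTU/hr

39223.08 BTU/hr


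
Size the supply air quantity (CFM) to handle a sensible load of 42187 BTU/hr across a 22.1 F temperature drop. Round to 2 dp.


CFM = 42187 / (1.08 * 22.1) = 1767.51

1767.51 CFM


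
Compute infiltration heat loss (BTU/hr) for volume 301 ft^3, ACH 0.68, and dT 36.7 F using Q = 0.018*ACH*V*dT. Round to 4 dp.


Q = 0.018 * 0.68 * 301 * 36.7 = 135.2116 BTU/hr

135.2116 BTU/hr


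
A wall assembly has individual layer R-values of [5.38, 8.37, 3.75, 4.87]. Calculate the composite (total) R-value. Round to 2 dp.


R_total = 5.38 + 8.37 + 3.75 + 4.87 = 22.37

22.37


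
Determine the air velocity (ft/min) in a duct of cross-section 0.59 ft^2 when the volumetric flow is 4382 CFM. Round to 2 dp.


V = 4382 / 0.59 = 7427.12 ft/min

7427.12 ft/min


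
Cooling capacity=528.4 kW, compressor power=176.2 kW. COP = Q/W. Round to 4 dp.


COP = 528.4 / 176.2 = 2.9989

2.9989


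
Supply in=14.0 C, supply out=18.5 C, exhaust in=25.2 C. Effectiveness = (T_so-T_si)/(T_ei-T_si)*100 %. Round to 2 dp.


eff = (18.5-14.0)/(25.2-14.0)*100 = 40.18 %

40.18 %


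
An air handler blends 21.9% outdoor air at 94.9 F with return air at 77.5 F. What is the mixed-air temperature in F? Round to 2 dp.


T_mix = 77.5 + (21.9/100)*(94.9-77.5) = 81.31 F

81.31 F


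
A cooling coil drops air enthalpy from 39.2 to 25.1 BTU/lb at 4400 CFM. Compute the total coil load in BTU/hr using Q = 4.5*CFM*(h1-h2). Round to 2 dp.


Q = 4.5 * 4400 * (39.2 - 25.1) = 279180.00 BTU/hr

279180.00 BTU/hr


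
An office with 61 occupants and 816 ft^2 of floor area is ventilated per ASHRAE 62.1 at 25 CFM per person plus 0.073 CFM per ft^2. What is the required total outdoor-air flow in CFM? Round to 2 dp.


Total = 61*25 + 816*0.073 = 1584.57 CFM

1584.57 CFM


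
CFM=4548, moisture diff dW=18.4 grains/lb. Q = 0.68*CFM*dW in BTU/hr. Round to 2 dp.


Q = 0.68 * 4548 * 18.4 = 56904.58 BTU/hr

56904.58 BTU/hr


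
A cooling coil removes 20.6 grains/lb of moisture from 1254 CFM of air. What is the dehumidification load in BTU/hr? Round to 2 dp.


Q = 0.68 * 1254 * 20.6 = 17566.03 BTU/hr

17566.03 BTU/hr


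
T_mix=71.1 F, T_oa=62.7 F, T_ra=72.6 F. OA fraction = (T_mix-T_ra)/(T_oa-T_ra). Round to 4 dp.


frac = (71.1 - 72.6) / (62.7 - 72.6) = 0.1515

0.1515


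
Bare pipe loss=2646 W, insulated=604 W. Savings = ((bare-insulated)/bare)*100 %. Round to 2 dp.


Savings = ((2646-604)/2646)*100 = 77.17 %

77.17 %


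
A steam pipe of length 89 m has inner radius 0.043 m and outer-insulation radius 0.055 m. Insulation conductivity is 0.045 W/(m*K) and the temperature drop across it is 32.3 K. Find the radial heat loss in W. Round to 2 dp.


Q = 2*pi*0.045*89*32.3/ln(0.055/0.043) = 3302.29 W

3302.29 W


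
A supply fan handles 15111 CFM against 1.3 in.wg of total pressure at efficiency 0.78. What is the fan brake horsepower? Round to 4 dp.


BHP = 15111 * 1.3 / (6356 * 0.78) = 3.9624 hp

3.9624 hp


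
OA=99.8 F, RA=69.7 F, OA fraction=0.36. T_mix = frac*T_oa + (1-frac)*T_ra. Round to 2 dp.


T_mix = 0.36*99.8 + 0.64*69.7 = 80.54 F

80.54 F


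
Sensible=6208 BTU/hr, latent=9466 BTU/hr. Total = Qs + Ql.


Qt = 6208 + 9466 = 15674 BTU/hr

15674 BTU/hr


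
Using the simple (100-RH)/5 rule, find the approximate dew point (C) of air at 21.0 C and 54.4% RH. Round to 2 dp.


Td = 21.0 - (100-54.4)/5 = 11.88 C

11.88 C


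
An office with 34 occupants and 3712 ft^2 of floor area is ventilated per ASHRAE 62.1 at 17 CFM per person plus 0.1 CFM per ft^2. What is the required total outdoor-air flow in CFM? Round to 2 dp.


Total = 34*17 + 3712*0.1 = 949.20 CFM

949.20 CFM


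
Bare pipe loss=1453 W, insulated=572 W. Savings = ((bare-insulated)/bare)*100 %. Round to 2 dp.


Savings = ((1453-572)/1453)*100 = 60.63 %

60.63 %


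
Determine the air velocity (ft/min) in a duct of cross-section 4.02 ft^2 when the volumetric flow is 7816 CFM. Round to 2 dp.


V = 7816 / 4.02 = 1944.28 ft/min

1944.28 ft/min


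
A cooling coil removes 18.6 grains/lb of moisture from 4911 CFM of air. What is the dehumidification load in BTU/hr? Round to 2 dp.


Q = 0.68 * 4911 * 18.6 = 62114.33 BTU/hr

62114.33 BTU/hr


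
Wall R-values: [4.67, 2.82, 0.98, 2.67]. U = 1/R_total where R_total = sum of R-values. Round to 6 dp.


R_total = 4.67 + 2.82 + 0.98 + 2.67 = 11.14
U = 1/11.14 = 0.089767

0.089767


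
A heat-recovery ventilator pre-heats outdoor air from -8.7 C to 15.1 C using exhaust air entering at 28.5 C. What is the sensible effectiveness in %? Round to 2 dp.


eff = (15.1-(-8.7))/(28.5-(-8.7))*100 = 63.98 %

63.98 %


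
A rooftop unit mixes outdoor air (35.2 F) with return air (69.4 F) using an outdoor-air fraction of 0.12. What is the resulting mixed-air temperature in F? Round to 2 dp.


T_mix = 0.12*35.2 + 0.88*69.4 = 65.30 F

65.30 F


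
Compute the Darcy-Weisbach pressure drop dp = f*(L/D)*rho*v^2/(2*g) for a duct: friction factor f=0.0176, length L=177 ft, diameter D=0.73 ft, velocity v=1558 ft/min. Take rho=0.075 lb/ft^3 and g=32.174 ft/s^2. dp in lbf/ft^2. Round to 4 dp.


v_fps = 1558/60 = 25.9667 ft/s
dp = 0.0176*(177/0.73)*0.075*25.9667^2/(2*32.174) = 3.3537 lbf/ft^2

3.3537 lbf/ft^2


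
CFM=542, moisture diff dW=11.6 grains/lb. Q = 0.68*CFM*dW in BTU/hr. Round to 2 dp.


Q = 0.68 * 542 * 11.6 = 4275.30 BTU/hr

4275.30 BTU/hr


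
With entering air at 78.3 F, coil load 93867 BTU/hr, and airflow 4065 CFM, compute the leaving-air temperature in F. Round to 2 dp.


dT = 93867/(1.08*4065) = 21.3810
T_leave = 78.3 - 21.3810 = 56.92 F

56.92 F


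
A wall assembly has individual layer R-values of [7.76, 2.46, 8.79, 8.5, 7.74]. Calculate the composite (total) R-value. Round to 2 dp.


R_total = 7.76 + 2.46 + 8.79 + 8.5 + 7.74 = 35.25

35.25


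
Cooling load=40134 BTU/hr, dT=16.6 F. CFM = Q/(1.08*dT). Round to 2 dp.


CFM = 40134 / (1.08 * 16.6) = 2238.62

2238.62 CFM


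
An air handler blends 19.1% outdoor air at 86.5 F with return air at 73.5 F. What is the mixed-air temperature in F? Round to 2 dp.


T_mix = 73.5 + (19.1/100)*(86.5-73.5) = 75.98 F

75.98 F


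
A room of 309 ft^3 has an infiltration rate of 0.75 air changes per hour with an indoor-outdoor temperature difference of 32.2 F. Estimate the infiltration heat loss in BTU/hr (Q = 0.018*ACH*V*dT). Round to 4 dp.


Q = 0.018 * 0.75 * 309 * 32.2 = 134.3223 BTU/hr

134.3223 BTU/hr


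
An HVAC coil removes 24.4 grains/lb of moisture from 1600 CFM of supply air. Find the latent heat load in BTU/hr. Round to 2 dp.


Q = 0.68 * 1600 * 24.4 = 26547.20 BTU/hr

26547.20 BTU/hr


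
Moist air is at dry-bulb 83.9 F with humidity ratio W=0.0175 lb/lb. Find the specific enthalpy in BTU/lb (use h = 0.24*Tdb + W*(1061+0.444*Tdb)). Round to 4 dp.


h = 0.24*83.9 + 0.0175*(1061+0.444*83.9) = 39.3554 BTU/lb

39.3554 BTU/lb


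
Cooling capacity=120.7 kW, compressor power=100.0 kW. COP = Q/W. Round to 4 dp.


COP = 120.7 / 100.0 = 1.2070

1.2070


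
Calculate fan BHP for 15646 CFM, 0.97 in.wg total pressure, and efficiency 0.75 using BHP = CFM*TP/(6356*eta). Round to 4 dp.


BHP = 15646 * 0.97 / (6356 * 0.75) = 3.1837 hp

3.1837 hp


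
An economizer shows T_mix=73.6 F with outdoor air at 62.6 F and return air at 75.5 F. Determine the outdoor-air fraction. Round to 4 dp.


frac = (73.6 - 75.5) / (62.6 - 75.5) = 0.1473

0.1473


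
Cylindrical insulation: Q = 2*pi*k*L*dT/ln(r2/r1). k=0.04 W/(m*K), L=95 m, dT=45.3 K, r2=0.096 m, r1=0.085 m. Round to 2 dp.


Q = 2*pi*0.04*95*45.3/ln(0.096/0.085) = 8887.55 W

8887.55 W


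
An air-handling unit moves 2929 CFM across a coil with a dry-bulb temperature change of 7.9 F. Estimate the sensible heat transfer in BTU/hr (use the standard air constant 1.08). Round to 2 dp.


Q = 1.08 * 2929 * 7.9 = 24990.23 BTU/hr

24990.23 BTU/hr


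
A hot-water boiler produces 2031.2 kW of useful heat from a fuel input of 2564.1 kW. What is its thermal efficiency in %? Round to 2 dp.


eta = (2031.2/2564.1)*100 = 79.22 %

79.22 %


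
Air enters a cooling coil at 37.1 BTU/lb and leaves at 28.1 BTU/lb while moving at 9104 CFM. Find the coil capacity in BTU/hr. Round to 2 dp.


Q = 4.5 * 9104 * (37.1 - 28.1) = 368712.00 BTU/hr

368712.00 BTU/hr


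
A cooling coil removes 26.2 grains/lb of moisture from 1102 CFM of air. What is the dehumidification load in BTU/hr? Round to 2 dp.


Q = 0.68 * 1102 * 26.2 = 19633.23 BTU/hr

19633.23 BTU/hr


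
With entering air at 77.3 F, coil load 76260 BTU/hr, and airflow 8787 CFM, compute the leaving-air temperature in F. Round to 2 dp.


dT = 76260/(1.08*8787) = 8.0359
T_leave = 77.3 - 8.0359 = 69.26 F

69.26 F


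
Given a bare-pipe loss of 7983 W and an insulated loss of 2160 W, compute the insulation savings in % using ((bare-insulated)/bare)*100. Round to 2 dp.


Savings = ((7983-2160)/7983)*100 = 72.94 %

72.94 %


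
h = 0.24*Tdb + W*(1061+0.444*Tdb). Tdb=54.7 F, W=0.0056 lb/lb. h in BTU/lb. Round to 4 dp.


h = 0.24*54.7 + 0.0056*(1061+0.444*54.7) = 19.2056 BTU/lb

19.2056 BTU/lb


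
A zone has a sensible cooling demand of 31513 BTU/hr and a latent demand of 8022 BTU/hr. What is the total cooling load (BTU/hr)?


Qt = 31513 + 8022 = 39535 BTU/hr

39535 BTU/hr


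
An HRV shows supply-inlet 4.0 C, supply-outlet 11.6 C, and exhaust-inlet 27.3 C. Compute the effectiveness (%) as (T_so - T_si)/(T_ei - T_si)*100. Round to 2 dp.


eff = (11.6-4.0)/(27.3-4.0)*100 = 32.62 %

32.62 %


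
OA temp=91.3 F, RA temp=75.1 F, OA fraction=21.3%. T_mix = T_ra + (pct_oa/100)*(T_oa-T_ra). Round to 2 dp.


T_mix = 75.1 + (21.3/100)*(91.3-75.1) = 78.55 F

78.55 F


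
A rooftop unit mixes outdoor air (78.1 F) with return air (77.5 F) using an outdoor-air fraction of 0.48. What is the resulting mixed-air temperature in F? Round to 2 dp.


T_mix = 0.48*78.1 + 0.52*77.5 = 77.79 F

77.79 F


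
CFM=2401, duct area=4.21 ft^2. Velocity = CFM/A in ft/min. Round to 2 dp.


V = 2401 / 4.21 = 570.31 ft/min

570.31 ft/min


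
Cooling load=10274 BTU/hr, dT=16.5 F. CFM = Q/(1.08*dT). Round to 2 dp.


CFM = 10274 / (1.08 * 16.5) = 576.54

576.54 CFM


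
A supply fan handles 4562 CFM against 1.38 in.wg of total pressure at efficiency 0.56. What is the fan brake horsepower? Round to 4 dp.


BHP = 4562 * 1.38 / (6356 * 0.56) = 1.7687 hp

1.7687 hp


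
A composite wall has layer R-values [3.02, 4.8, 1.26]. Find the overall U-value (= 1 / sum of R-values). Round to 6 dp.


R_total = 3.02 + 4.8 + 1.26 = 9.08
U = 1/9.08 = 0.110132

0.110132


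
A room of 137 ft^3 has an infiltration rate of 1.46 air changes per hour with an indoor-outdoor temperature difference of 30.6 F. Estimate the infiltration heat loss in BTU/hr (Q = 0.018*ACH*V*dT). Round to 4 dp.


Q = 0.018 * 1.46 * 137 * 30.6 = 110.1710 BTU/hr

110.1710 BTU/hr


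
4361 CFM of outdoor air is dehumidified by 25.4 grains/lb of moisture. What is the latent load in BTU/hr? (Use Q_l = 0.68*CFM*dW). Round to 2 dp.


Q = 0.68 * 4361 * 25.4 = 75323.19 BTU/hr

75323.19 BTU/hr


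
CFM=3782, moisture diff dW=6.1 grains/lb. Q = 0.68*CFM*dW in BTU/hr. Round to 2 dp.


Q = 0.68 * 3782 * 6.1 = 15687.74 BTU/hr

15687.74 BTU/hr


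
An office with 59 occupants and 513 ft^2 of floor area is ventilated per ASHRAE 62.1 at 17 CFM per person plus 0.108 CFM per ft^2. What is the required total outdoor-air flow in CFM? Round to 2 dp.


Total = 59*17 + 513*0.108 = 1058.40 CFM

1058.40 CFM


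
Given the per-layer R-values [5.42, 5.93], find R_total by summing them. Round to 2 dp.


R_total = 5.42 + 5.93 = 11.35

11.35


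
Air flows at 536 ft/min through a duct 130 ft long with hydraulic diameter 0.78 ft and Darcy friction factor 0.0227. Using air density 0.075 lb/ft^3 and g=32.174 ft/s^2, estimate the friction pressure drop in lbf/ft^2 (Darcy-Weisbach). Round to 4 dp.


v_fps = 536/60 = 8.9333 ft/s
dp = 0.0227*(130/0.78)*0.075*8.9333^2/(2*32.174) = 0.3519 lbf/ft^2

0.3519 lbf/ft^2


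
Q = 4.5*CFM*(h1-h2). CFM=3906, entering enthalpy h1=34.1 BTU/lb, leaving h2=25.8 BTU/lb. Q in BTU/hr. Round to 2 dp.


Q = 4.5 * 3906 * (34.1 - 25.8) = 145889.10 BTU/hr

145889.10 BTU/hr


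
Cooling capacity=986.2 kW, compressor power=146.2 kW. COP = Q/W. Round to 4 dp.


COP = 986.2 / 146.2 = 6.7456

6.7456


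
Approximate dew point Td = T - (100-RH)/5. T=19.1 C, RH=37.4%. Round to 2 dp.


Td = 19.1 - (100-37.4)/5 = 6.58 C

6.58 C


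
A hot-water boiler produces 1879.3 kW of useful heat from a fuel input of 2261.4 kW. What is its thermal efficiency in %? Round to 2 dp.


eta = (1879.3/2261.4)*100 = 83.10 %

83.10 %


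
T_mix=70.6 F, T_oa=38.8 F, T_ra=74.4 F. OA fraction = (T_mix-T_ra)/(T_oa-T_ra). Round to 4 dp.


frac = (70.6 - 74.4) / (38.8 - 74.4) = 0.1067

0.1067


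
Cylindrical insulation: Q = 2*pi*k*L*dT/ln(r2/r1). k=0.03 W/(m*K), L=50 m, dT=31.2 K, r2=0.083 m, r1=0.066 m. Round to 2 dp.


Q = 2*pi*0.03*50*31.2/ln(0.083/0.066) = 1283.03 W

1283.03 W


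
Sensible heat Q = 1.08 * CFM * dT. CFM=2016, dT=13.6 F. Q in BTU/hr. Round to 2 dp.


Q = 1.08 * 2016 * 13.6 = 29611.01 BTU/hr

29611.01 BTU/hr


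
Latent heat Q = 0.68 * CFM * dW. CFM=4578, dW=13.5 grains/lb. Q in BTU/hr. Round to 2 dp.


Q = 0.68 * 4578 * 13.5 = 42026.04 BTU/hr

42026.04 BTU/hr


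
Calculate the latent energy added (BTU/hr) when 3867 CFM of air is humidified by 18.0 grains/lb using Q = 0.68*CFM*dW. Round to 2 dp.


Q = 0.68 * 3867 * 18.0 = 47332.08 BTU/hr

47332.08 BTU/hr


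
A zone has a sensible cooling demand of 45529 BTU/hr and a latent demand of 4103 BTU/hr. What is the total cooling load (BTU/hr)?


Qt = 45529 + 4103 = 49632 BTU/hr

49632 BTU/hr


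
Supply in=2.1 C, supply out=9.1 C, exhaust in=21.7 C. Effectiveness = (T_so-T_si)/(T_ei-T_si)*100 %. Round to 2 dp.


eff = (9.1-2.1)/(21.7-2.1)*100 = 35.71 %

35.71 %


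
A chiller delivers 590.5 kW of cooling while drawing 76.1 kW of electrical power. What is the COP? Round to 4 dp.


COP = 590.5 / 76.1 = 7.7595

7.7595


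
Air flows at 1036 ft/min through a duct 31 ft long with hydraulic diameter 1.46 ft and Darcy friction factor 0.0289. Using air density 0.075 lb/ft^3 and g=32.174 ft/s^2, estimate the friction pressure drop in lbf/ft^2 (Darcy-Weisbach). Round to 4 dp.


v_fps = 1036/60 = 17.2667 ft/s
dp = 0.0289*(31/1.46)*0.075*17.2667^2/(2*32.174) = 0.2132 lbf/ft^2

0.2132 lbf/ft^2


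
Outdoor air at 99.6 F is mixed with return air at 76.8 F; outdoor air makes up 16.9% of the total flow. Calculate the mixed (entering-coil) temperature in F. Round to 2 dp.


T_mix = 76.8 + (16.9/100)*(99.6-76.8) = 80.65 F

80.65 F


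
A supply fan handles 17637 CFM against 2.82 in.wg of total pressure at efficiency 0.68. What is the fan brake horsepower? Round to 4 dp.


BHP = 17637 * 2.82 / (6356 * 0.68) = 11.5075 hp

11.5075 hp


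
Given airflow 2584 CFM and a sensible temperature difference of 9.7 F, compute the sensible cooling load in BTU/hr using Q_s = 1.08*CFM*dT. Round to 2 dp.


Q = 1.08 * 2584 * 9.7 = 27069.98 BTU/hr

27069.98 BTU/hr


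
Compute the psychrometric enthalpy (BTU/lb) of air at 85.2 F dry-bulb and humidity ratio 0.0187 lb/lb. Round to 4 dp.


h = 0.24*85.2 + 0.0187*(1061+0.444*85.2) = 40.9961 BTU/lb

40.9961 BTU/lb


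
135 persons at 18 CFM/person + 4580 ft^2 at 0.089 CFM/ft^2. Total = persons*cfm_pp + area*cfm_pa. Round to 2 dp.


Total = 135*18 + 4580*0.089 = 2837.62 CFM

2837.62 CFM


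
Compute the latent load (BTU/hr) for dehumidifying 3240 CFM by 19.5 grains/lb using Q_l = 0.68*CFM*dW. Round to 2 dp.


Q = 0.68 * 3240 * 19.5 = 42962.40 BTU/hr

42962.40 BTU/hr


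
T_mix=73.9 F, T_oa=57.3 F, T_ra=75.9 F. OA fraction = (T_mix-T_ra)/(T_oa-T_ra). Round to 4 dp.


frac = (73.9 - 75.9) / (57.3 - 75.9) = 0.1075

0.1075


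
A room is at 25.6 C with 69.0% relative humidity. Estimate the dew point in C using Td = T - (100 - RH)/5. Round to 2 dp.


Td = 25.6 - (100-69.0)/5 = 19.40 C

19.40 C


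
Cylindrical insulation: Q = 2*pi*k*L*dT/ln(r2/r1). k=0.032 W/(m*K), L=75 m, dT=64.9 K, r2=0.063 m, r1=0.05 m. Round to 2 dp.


Q = 2*pi*0.032*75*64.9/ln(0.063/0.05) = 4234.61 W

4234.61 W


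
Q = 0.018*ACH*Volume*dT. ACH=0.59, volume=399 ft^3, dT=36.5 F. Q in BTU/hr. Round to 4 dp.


Q = 0.018 * 0.59 * 399 * 36.5 = 154.6644 BTU/hr

154.6644 BTU/hr


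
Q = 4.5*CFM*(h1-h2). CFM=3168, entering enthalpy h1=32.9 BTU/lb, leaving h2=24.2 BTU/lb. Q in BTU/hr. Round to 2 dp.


Q = 4.5 * 3168 * (32.9 - 24.2) = 124027.20 BTU/hr

124027.20 BTU/hr


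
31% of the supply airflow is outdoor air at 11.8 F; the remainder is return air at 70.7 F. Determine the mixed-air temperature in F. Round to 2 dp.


T_mix = 0.31*11.8 + 0.69*70.7 = 52.44 F

52.44 F


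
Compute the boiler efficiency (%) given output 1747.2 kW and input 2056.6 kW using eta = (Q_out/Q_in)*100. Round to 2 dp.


eta = (1747.2/2056.6)*100 = 84.96 %

84.96 %


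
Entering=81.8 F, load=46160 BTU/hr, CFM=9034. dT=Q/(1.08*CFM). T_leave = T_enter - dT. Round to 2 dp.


dT = 46160/(1.08*9034) = 4.7311
T_leave = 81.8 - 4.7311 = 77.07 F

77.07 F


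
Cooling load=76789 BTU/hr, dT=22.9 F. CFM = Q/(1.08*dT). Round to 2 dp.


CFM = 76789 / (1.08 * 22.9) = 3104.84

3104.84 CFM


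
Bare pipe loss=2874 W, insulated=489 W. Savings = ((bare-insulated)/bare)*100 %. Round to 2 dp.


Savings = ((2874-489)/2874)*100 = 82.99 %

82.99 %


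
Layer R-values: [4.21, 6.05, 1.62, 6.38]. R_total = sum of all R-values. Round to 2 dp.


R_total = 4.21 + 6.05 + 1.62 + 6.38 = 18.26

18.26


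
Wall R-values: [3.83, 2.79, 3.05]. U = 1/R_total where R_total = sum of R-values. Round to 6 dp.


R_total = 3.83 + 2.79 + 3.05 = 9.67
U = 1/9.67 = 0.103413

0.103413


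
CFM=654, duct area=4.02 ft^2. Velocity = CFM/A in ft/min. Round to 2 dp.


V = 654 / 4.02 = 162.69 ft/min

162.69 ft/min


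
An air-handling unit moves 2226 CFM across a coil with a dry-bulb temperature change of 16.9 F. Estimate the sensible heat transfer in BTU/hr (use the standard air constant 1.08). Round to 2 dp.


Q = 1.08 * 2226 * 16.9 = 40628.95 BTU/hr

40628.95 BTU/hr


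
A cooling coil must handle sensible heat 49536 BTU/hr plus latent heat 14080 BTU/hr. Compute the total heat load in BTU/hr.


Qt = 49536 + 14080 = 63616 BTU/hr

63616 BTU/hr


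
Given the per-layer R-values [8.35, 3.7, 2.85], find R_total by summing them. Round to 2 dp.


R_total = 8.35 + 3.7 + 2.85 = 14.90

14.90


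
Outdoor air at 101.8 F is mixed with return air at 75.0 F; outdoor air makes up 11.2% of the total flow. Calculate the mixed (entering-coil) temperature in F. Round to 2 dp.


T_mix = 75.0 + (11.2/100)*(101.8-75.0) = 78.00 F

78.00 F


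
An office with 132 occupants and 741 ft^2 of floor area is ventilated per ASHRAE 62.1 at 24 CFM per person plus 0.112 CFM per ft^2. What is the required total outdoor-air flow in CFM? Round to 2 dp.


Total = 132*24 + 741*0.112 = 3250.99 CFM

3250.99 CFM


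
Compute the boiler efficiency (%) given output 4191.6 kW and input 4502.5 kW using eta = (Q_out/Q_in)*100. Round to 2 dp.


eta = (4191.6/4502.5)*100 = 93.09 %

93.09 %


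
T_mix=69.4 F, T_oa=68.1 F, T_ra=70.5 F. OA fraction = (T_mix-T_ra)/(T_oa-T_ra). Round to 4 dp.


frac = (69.4 - 70.5) / (68.1 - 70.5) = 0.4583

0.4583


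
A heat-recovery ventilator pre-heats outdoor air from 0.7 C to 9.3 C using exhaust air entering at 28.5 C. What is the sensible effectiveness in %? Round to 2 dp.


eff = (9.3-0.7)/(28.5-0.7)*100 = 30.94 %

30.94 %


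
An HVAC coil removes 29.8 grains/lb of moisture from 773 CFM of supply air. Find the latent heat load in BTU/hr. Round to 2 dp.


Q = 0.68 * 773 * 29.8 = 15664.07 BTU/hr

15664.07 BTU/hr


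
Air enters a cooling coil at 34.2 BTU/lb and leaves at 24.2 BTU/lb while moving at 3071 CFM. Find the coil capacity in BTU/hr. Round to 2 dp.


Q = 4.5 * 3071 * (34.2 - 24.2) = 138195.00 BTU/hr

138195.00 BTU/hr


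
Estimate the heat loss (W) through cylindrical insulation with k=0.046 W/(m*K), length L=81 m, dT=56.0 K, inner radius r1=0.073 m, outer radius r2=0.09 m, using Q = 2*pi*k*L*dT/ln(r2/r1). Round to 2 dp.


Q = 2*pi*0.046*81*56.0/ln(0.09/0.073) = 6262.35 W

6262.35 W


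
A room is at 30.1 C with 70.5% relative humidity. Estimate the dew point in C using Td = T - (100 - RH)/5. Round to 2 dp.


Td = 30.1 - (100-70.5)/5 = 24.20 C

24.20 C


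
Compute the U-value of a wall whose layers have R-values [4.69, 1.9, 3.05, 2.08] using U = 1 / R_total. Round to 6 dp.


R_total = 4.69 + 1.9 + 3.05 + 2.08 = 11.72
U = 1/11.72 = 0.085324

0.085324


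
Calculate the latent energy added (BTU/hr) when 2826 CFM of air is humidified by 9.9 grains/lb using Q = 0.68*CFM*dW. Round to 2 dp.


Q = 0.68 * 2826 * 9.9 = 19024.63 BTU/hr

19024.63 BTU/hr


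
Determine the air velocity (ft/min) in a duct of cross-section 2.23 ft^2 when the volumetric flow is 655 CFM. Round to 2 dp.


V = 655 / 2.23 = 293.72 ft/min

293.72 ft/min


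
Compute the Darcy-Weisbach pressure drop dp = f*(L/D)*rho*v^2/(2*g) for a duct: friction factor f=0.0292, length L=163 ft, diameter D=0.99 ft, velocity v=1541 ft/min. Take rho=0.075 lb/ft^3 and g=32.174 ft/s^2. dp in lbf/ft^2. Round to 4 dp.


v_fps = 1541/60 = 25.6833 ft/s
dp = 0.0292*(163/0.99)*0.075*25.6833^2/(2*32.174) = 3.6963 lbf/ft^2

3.6963 lbf/ft^2


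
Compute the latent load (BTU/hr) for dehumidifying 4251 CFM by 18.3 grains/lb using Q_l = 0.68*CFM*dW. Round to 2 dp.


Q = 0.68 * 4251 * 18.3 = 52899.44 BTU/hr

52899.44 BTU/hr


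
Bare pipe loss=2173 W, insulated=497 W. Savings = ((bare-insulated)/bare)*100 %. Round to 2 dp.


Savings = ((2173-497)/2173)*100 = 77.13 %

77.13 %


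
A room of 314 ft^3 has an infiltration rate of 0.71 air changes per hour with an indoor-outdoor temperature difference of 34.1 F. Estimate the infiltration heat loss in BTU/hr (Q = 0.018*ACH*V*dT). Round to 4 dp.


Q = 0.018 * 0.71 * 314 * 34.1 = 136.8406 BTU/hr

136.8406 BTU/hr


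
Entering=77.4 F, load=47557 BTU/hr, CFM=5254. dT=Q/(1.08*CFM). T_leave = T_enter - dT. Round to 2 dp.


dT = 47557/(1.08*5254) = 8.3811
T_leave = 77.4 - 8.3811 = 69.02 F

69.02 F


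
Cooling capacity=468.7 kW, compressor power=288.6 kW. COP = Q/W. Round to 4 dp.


COP = 468.7 / 288.6 = 1.6240

1.6240


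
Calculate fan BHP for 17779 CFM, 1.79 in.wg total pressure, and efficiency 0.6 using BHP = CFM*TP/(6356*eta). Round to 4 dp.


BHP = 17779 * 1.79 / (6356 * 0.6) = 8.3450 hp

8.3450 hp


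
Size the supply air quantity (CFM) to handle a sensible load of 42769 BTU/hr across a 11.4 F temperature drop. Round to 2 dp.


CFM = 42769 / (1.08 * 11.4) = 3473.77

3473.77 CFM


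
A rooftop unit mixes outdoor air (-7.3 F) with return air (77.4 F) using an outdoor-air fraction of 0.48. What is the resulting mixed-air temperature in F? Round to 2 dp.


T_mix = 0.48*(-7.3) + 0.52*77.4 = 36.74 F

36.74 F


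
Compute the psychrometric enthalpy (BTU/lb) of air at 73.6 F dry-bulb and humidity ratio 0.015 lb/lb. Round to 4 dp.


h = 0.24*73.6 + 0.015*(1061+0.444*73.6) = 34.0692 BTU/lb

34.0692 BTU/lb


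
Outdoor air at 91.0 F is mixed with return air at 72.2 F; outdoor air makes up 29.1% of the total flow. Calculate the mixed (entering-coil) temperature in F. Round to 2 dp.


T_mix = 72.2 + (29.1/100)*(91.0-72.2) = 77.67 F

77.67 F


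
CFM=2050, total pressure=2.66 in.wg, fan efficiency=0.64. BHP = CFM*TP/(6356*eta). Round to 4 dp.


BHP = 2050 * 2.66 / (6356 * 0.64) = 1.3405 hp

1.3405 hp


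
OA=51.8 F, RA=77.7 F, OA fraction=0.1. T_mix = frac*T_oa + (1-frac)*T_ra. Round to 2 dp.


T_mix = 0.1*51.8 + 0.9*77.7 = 75.11 F

75.11 F


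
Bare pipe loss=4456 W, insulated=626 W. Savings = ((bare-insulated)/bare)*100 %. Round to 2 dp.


Savings = ((4456-626)/4456)*100 = 85.95 %

85.95 %


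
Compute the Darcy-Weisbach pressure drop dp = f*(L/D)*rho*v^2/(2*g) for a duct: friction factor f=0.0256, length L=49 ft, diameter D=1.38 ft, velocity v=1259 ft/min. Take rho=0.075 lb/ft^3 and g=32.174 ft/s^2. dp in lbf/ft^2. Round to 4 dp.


v_fps = 1259/60 = 20.9833 ft/s
dp = 0.0256*(49/1.38)*0.075*20.9833^2/(2*32.174) = 0.4665 lbf/ft^2

0.4665 lbf/ft^2


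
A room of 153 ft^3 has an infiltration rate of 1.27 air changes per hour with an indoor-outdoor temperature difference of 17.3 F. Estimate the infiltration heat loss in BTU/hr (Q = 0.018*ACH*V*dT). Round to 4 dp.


Q = 0.018 * 1.27 * 153 * 17.3 = 60.5081 BTU/hr

60.5081 BTU/hr


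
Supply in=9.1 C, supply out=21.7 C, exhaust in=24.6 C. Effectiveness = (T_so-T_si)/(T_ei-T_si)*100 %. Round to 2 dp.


eff = (21.7-9.1)/(24.6-9.1)*100 = 81.29 %

81.29 %


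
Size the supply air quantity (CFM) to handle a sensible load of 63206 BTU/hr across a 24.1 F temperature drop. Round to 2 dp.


CFM = 63206 / (1.08 * 24.1) = 2428.38

2428.38 CFM


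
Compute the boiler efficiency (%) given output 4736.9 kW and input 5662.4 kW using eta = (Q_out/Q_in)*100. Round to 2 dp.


eta = (4736.9/5662.4)*100 = 83.66 %

83.66 %


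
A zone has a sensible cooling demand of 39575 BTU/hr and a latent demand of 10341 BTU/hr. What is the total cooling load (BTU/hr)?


Qt = 39575 + 10341 = 49916 BTU/hr

49916 BTU/hr


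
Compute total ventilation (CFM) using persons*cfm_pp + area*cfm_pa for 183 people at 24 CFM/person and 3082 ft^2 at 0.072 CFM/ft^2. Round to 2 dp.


Total = 183*24 + 3082*0.072 = 4613.90 CFM

4613.90 CFM


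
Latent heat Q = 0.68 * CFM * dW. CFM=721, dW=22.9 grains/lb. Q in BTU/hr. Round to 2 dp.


Q = 0.68 * 721 * 22.9 = 11227.41 BTU/hr

11227.41 BTU/hr


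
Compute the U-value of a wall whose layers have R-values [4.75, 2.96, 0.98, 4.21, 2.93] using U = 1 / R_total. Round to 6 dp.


R_total = 4.75 + 2.96 + 0.98 + 4.21 + 2.93 = 15.83
U = 1/15.83 = 0.063171

0.063171


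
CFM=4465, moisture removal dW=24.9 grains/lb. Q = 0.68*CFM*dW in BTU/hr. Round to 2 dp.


Q = 0.68 * 4465 * 24.9 = 75601.38 BTU/hr

75601.38 BTU/hr


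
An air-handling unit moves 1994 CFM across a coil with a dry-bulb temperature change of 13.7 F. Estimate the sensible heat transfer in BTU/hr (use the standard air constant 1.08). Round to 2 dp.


Q = 1.08 * 1994 * 13.7 = 29503.22 BTU/hr

29503.22 BTU/hr


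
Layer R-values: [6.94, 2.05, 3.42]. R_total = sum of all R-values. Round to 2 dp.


R_total = 6.94 + 2.05 + 3.42 = 12.41

12.41


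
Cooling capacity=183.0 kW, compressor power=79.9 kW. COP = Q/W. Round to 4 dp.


COP = 183.0 / 79.9 = 2.2904

2.2904


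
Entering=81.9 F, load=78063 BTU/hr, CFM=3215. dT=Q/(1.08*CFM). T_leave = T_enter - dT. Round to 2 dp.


dT = 78063/(1.08*3215) = 22.4823
T_leave = 81.9 - 22.4823 = 59.42 F

59.42 F


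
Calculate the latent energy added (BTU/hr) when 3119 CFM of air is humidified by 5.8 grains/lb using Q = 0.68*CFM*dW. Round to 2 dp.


Q = 0.68 * 3119 * 5.8 = 12301.34 BTU/hr

12301.34 BTU/hr


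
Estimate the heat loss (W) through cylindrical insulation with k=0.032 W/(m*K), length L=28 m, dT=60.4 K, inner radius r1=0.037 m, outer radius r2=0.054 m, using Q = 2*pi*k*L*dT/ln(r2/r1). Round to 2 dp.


Q = 2*pi*0.032*28*60.4/ln(0.054/0.037) = 899.41 W

899.41 W


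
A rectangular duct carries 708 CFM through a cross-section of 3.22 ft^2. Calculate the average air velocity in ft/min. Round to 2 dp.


V = 708 / 3.22 = 219.88 ft/min

219.88 ft/min


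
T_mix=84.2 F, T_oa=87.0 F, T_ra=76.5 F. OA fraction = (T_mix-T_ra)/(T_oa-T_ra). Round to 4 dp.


frac = (84.2 - 76.5) / (87.0 - 76.5) = 0.7333

0.7333


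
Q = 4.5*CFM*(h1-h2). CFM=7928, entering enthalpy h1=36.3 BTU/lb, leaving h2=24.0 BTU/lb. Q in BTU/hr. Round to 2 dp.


Q = 4.5 * 7928 * (36.3 - 24.0) = 438814.80 BTU/hr

438814.80 BTU/hr


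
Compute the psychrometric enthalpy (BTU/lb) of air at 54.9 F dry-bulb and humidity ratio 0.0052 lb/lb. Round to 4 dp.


h = 0.24*54.9 + 0.0052*(1061+0.444*54.9) = 18.8200 BTU/lb

18.8200 BTU/lb


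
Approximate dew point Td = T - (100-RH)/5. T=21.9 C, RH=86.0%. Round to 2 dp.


Td = 21.9 - (100-86.0)/5 = 19.10 C

19.10 C


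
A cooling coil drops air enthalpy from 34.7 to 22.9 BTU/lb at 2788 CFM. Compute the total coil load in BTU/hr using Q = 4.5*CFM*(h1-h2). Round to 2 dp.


Q = 4.5 * 2788 * (34.7 - 22.9) = 148042.80 BTU/hr

148042.80 BTU/hr


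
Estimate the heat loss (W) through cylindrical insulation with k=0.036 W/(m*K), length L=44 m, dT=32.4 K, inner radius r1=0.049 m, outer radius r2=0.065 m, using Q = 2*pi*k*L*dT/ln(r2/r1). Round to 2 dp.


Q = 2*pi*0.036*44*32.4/ln(0.065/0.049) = 1141.19 W

1141.19 W


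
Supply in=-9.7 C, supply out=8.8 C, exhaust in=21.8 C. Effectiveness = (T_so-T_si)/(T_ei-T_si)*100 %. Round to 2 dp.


eff = (8.8-(-9.7))/(21.8-(-9.7))*100 = 58.73 %

58.73 %


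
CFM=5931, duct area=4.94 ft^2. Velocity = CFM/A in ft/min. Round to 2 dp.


V = 5931 / 4.94 = 1200.61 ft/min

1200.61 ft/min


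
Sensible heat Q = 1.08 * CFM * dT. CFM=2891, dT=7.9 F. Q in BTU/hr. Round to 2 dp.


Q = 1.08 * 2891 * 7.9 = 24666.01 BTU/hr

24666.01 BTU/hr


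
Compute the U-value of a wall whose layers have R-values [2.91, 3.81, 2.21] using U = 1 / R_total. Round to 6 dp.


R_total = 2.91 + 3.81 + 2.21 = 8.93
U = 1/8.93 = 0.111982

0.111982


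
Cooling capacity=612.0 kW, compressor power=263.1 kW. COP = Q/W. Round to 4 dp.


COP = 612.0 / 263.1 = 2.3261

2.3261


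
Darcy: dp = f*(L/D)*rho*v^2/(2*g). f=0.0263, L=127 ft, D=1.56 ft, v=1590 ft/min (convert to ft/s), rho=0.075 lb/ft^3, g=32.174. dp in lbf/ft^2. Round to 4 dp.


v_fps = 1590/60 = 26.5 ft/s
dp = 0.0263*(127/1.56)*0.075*26.5^2/(2*32.174) = 1.7525 lbf/ft^2

1.7525 lbf/ft^2


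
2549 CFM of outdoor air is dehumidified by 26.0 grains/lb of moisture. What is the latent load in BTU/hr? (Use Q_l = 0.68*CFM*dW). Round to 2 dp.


Q = 0.68 * 2549 * 26.0 = 45066.32 BTU/hr

45066.32 BTU/hr


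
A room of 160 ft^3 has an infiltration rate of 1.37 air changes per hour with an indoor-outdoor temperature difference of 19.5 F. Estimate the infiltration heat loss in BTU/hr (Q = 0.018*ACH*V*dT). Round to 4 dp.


Q = 0.018 * 1.37 * 160 * 19.5 = 76.9392 BTU/hr

76.9392 BTU/hr


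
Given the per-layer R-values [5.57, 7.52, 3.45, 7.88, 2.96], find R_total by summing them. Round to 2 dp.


R_total = 5.57 + 7.52 + 3.45 + 7.88 + 2.96 = 27.38

27.38


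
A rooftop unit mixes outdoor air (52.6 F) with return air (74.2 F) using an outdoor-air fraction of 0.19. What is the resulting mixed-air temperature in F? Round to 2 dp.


T_mix = 0.19*52.6 + 0.81*74.2 = 70.10 F

70.10 F


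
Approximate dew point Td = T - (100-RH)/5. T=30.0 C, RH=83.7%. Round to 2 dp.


Td = 30.0 - (100-83.7)/5 = 26.74 C

26.74 C


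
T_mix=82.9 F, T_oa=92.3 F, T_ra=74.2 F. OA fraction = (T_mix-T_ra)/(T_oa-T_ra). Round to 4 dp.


frac = (82.9 - 74.2) / (92.3 - 74.2) = 0.4807

0.4807


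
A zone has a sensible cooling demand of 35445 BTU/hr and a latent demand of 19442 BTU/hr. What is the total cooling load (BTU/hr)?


Qt = 35445 + 19442 = 54887 BTU/hr

54887 BTU/hr


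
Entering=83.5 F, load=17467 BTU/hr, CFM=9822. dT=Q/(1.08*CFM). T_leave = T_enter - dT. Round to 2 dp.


dT = 17467/(1.08*9822) = 1.6466
T_leave = 83.5 - 1.6466 = 81.85 F

81.85 F


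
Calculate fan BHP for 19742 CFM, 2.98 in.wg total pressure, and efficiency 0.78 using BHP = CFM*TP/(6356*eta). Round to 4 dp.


BHP = 19742 * 2.98 / (6356 * 0.78) = 11.8667 hp

11.8667 hp


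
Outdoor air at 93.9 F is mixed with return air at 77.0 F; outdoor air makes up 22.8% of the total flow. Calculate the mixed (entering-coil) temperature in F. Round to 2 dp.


T_mix = 77.0 + (22.8/100)*(93.9-77.0) = 80.85 F

80.85 F


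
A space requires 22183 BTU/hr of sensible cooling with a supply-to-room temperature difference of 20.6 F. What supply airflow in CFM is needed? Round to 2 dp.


CFM = 22183 / (1.08 * 20.6) = 997.08

997.08 CFM


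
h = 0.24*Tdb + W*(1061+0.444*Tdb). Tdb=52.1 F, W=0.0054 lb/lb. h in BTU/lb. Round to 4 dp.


h = 0.24*52.1 + 0.0054*(1061+0.444*52.1) = 18.3583 BTU/lb

18.3583 BTU/lb


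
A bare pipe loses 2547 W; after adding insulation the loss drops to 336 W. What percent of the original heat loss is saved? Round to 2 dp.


Savings = ((2547-336)/2547)*100 = 86.81 %

86.81 %


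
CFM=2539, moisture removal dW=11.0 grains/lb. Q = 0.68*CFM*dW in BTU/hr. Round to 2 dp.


Q = 0.68 * 2539 * 11.0 = 18991.72 BTU/hr

18991.72 BTU/hr


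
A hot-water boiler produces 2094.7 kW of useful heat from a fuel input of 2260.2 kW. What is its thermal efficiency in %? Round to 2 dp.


eta = (2094.7/2260.2)*100 = 92.68 %

92.68 %


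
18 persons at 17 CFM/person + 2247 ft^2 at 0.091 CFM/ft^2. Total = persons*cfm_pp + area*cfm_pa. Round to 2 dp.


Total = 18*17 + 2247*0.091 = 510.48 CFM

510.48 CFM


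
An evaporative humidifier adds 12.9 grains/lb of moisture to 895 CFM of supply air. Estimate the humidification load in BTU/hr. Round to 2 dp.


Q = 0.68 * 895 * 12.9 = 7850.94 BTU/hr

7850.94 BTU/hr


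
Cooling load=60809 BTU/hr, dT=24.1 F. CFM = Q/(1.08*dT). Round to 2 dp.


CFM = 60809 / (1.08 * 24.1) = 2336.29

2336.29 CFM


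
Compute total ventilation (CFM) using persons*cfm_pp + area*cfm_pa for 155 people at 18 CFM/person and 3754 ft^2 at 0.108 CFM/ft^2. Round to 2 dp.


Total = 155*18 + 3754*0.108 = 3195.43 CFM

3195.43 CFM


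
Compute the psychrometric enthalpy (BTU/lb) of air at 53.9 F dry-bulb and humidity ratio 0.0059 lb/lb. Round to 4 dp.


h = 0.24*53.9 + 0.0059*(1061+0.444*53.9) = 19.3371 BTU/lb

19.3371 BTU/lb


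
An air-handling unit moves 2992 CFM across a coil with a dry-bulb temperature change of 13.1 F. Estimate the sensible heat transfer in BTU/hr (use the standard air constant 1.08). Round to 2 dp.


Q = 1.08 * 2992 * 13.1 = 42330.82 BTU/hr

42330.82 BTU/hr


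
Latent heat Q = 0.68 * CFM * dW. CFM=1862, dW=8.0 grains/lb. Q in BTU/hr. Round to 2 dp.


Q = 0.68 * 1862 * 8.0 = 10129.28 BTU/hr

10129.28 BTU/hr


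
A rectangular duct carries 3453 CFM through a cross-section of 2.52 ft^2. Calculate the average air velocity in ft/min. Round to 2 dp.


V = 3453 / 2.52 = 1370.24 ft/min

1370.24 ft/min


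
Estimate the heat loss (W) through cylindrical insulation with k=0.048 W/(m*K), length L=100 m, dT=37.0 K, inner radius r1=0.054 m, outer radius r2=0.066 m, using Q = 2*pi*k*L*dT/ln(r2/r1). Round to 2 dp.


Q = 2*pi*0.048*100*37.0/ln(0.066/0.054) = 5560.82 W

5560.82 W


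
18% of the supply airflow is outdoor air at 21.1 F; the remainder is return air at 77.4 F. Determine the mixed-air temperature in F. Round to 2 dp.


T_mix = 0.18*21.1 + 0.82*77.4 = 67.27 F

67.27 F


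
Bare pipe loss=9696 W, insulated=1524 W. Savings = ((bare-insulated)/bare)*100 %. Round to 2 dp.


Savings = ((9696-1524)/9696)*100 = 84.28 %

84.28 %


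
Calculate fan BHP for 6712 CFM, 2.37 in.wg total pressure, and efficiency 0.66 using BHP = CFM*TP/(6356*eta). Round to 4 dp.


BHP = 6712 * 2.37 / (6356 * 0.66) = 3.7920 hp

3.7920 hp


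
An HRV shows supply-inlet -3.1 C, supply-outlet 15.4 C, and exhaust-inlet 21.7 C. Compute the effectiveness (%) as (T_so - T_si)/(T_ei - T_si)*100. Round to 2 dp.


eff = (15.4-(-3.1))/(21.7-(-3.1))*100 = 74.60 %

74.60 %


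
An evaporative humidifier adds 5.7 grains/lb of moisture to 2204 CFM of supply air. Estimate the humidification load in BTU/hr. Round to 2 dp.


Q = 0.68 * 2204 * 5.7 = 8542.70 BTU/hr

8542.70 BTU/hr


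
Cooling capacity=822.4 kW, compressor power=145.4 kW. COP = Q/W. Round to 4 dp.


COP = 822.4 / 145.4 = 5.6561

5.6561


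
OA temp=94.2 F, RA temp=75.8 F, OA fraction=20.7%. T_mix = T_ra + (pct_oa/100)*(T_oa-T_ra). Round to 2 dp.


T_mix = 75.8 + (20.7/100)*(94.2-75.8) = 79.61 F

79.61 F


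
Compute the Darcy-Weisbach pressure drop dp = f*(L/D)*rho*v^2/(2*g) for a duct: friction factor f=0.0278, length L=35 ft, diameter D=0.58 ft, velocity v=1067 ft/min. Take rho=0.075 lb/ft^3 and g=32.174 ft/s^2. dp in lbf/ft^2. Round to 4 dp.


v_fps = 1067/60 = 17.7833 ft/s
dp = 0.0278*(35/0.58)*0.075*17.7833^2/(2*32.174) = 0.6184 lbf/ft^2

0.6184 lbf/ft^2


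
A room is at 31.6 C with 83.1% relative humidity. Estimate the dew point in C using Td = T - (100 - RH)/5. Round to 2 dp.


Td = 31.6 - (100-83.1)/5 = 28.22 C

28.22 C


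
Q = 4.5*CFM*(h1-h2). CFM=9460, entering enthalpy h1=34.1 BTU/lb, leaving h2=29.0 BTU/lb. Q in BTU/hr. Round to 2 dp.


Q = 4.5 * 9460 * (34.1 - 29.0) = 217107.00 BTU/hr

217107.00 BTU/hr


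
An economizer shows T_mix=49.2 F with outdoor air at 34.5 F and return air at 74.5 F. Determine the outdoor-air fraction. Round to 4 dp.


frac = (49.2 - 74.5) / (34.5 - 74.5) = 0.6325

0.6325


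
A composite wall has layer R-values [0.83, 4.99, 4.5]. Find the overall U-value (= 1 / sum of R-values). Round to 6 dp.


R_total = 0.83 + 4.99 + 4.5 = 10.32
U = 1/10.32 = 0.096899

0.096899
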